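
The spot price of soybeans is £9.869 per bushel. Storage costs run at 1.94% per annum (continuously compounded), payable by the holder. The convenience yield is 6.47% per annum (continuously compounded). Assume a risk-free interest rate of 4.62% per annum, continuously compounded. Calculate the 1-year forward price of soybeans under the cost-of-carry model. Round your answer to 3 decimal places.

Net carry = r + u − y = 0.0462 + 0.0194 − 0.0647 = 0.0009
F = S·e^((r+u−y)T) = 9.869 · e^(0.0009 × 1) = 9.869 · e^0.000900
= 9.869 × 1.000900 = £9.878 per bushel

£9.878 per bushel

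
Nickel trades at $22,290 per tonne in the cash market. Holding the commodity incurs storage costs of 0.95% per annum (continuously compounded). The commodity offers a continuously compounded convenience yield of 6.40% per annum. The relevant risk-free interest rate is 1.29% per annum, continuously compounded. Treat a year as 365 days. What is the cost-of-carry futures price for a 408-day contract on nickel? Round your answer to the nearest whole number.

Net carry = r + u − y = 0.0129 + 0.0095 − 0.0640 = -0.0416
F = S·e^((r+u−y)T) = 22290 · e^(-0.0416 × 408/365) = 22290 · e^-0.046501
= 22290 × 0.954564 = $21,277 per tonne

$21,277 per tonne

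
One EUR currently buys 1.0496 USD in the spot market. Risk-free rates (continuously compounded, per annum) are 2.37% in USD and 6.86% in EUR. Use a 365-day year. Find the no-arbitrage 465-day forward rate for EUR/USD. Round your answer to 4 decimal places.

F = S·e^((r_USD − r_EUR)T) = 1.0496 · e^((0.0237 − 0.0686) × 465/365)
= 1.0496 · e^-0.057201 = 1.0496 × 0.944404
F = 0.9912 USD per EUR

0.9912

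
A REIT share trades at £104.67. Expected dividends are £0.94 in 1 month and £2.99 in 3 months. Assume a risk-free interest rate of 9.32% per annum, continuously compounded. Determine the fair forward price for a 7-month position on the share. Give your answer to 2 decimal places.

PV(dividends) I = 0.94·e^(−0.0932·1/12) + 2.99·e^(−0.0932·3/12)
I = 0.9327 + 2.9211 = 3.8538
F = (S − I)·e^(rT) = (104.67 − 3.8538) · e^(0.0932·7/12)
= 100.8162 · e^0.054367 = 100.8162 × 1.055872 = £106.45

£106.45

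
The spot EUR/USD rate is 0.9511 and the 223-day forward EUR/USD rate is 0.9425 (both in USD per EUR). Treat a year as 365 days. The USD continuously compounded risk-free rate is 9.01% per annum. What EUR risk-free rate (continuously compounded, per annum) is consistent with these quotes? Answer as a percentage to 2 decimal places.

F = S·e^((r_USD − r_EUR)T) ⇒ r_EUR = r_USD − ln(F/S)/T
ln(0.9425/0.9511) = -0.009083; /(223/365) = -0.014867
r_EUR = 0.0901 + 0.014867 = 0.104967
r_EUR = 10.50%

10.50%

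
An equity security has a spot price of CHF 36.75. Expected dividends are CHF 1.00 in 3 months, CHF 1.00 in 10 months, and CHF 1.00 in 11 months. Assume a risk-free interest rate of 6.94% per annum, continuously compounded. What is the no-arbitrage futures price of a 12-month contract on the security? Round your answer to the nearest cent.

CHF 36.32

PV(dividends) I = 1.00·e^(−0.0694·3/12) + 1.00·e^(−0.0694·10/12) + 1.00·e^(−0.0694·11/12)
I = 0.9828 + 0.9438 + 0.9384 = 2.8650
F = (S − I)·e^(rT) = (36.75 − 2.8650) · e^(0.0694·12/12)
= 33.8850 · e^0.069400 = 33.8850 × 1.071865 = CHF 36.32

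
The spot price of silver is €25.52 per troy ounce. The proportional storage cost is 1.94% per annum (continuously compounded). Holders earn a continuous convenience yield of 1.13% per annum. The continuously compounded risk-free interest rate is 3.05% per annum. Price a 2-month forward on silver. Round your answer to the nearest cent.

Net carry = r + u − y = 0.0305 + 0.0194 − 0.0113 = 0.0386
F = S·e^((r+u−y)T) = 25.52 · e^(0.0386 × 2/12) = 25.52 · e^0.006433
= 25.52 × 1.006454 = €25.68 per troy ounce

€25.68 per troy ounce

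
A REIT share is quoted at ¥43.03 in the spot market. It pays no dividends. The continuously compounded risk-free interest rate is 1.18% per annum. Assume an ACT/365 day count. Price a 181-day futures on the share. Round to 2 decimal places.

F = S·e^(rT) = 43.03 · e^(0.0118 × 181/365)
= 43.03 · e^0.005852 = 43.03 × 1.005869
F = ¥43.28

¥43.28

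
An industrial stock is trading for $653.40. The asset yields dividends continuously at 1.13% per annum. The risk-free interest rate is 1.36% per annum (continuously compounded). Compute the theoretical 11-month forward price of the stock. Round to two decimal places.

$654.78

F = S·e^((r − q)T) = 653.40 · e^((0.0136 − 0.0113) × 11/12)
= 653.40 · e^0.002108 = 653.40 × 1.002110
F = $654.78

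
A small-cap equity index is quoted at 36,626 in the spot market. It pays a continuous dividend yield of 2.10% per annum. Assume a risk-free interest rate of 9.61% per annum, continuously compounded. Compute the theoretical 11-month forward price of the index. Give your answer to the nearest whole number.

39,236

F = S·e^((r − q)T) = 36626 · e^((0.0961 − 0.0210) × 11/12)
= 36626 · e^0.068842 = 36626 × 1.071267
F = 39,236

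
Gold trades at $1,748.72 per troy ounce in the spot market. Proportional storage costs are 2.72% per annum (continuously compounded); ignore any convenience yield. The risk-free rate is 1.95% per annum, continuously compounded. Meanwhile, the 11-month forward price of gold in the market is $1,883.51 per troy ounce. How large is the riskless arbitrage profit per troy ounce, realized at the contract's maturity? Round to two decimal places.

$58.30 per troy ounce

Fair forward: F* = S·e^(carry·T), with carry = (r + u) = 0.0195 + 0.0272 = 0.0467
F* = 1748.72 · e^(0.0467 × 11/12) = 1748.72 · e^0.04280833 = 1748.72 × 1.04373782 = $1825.2052
Market $1883.51 > fair $1825.2052: forward overpriced → cash-and-carry (buy spot, short the forward).
At maturity, profit = |F_mkt − F*| = |1883.51 − 1825.2052| = $58.30 per troy ounce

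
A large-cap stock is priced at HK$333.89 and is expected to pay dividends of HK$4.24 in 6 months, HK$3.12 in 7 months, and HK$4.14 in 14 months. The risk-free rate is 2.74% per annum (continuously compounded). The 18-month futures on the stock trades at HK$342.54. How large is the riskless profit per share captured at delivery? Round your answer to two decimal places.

HK$6.38 per share

PV(dividends) I = 4.24·e^(−0.0274·6/12) + 3.12·e^(−0.0274·7/12) + 4.14·e^(−0.0274·14/12) = 11.2626
Fair futures F* = (S − I)·e^(rT) = (333.89 − 11.2626)·e^0.041100 = 322.6274 × 1.041956 = 336.1636
Market HK$342.54 > fair 336.1636: forward overpriced → cash-and-carry (borrow at r, buy the stock and collect the dividends, short the forward).
Profit at T = |F_mkt − F*| = |342.54 − 336.1636| = HK$6.38 per share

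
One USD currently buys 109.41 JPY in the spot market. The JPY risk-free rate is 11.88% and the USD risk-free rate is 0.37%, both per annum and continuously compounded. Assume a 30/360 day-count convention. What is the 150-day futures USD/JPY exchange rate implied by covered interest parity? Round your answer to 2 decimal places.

F = S·e^((r_JPY − r_USD)T) = 109.41 · e^((0.1188 − 0.0037) × 150/360)
= 109.41 · e^0.047958 = 109.41 × 1.049127
F = 114.78 JPY per USD

114.78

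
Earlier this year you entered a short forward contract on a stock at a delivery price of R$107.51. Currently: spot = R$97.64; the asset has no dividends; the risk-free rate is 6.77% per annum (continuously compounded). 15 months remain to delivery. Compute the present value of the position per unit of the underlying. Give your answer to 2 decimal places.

Current fair forward for the remaining 15 months: F = S·e^(r·T), r = 0.0677
F = 97.64 · e^(0.0677 × 15/12) = 97.64 × 1.088309 = 106.2625
Value of long forward = (F − K)·e^(−rT) = (106.2625 − 107.51) · e^(−0.0677·15/12)
= -1.2475 × 0.918857 = -1.15
Short position value = −(long value) = R$1.15

R$1.15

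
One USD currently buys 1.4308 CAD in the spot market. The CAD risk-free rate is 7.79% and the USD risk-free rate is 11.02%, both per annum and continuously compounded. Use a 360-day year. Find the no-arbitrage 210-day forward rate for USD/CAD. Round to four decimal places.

F = S·e^((r_CAD − r_USD)T) = 1.4308 · e^((0.0779 − 0.1102) × 210/360)
= 1.4308 · e^-0.018842 = 1.4308 × 0.981334
F = 1.4041 CAD per USD

1.4041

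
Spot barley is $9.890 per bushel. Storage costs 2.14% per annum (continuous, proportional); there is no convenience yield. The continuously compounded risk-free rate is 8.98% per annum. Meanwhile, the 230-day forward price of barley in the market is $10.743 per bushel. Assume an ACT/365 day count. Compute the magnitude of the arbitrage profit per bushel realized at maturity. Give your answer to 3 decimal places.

$0.135 per bushel

Fair forward: F* = S·e^(carry·T), with carry = (r + u) = 0.0898 + 0.0214 = 0.1112
F* = 9.890 · e^(0.1112 × 230/365) = 9.890 · e^0.070071 = 9.890 × 1.072584 = $10.6079
Market $10.743 > fair $10.6079: forward overpriced → cash-and-carry (buy spot, short the forward).
At maturity, profit = |F_mkt − F*| = |10.743 − 10.6079| = $0.135 per bushel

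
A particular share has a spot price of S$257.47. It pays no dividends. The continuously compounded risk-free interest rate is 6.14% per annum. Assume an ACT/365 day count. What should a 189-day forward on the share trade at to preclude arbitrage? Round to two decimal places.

F = S·e^(rT) = 257.47 · e^(0.0614 × 189/365)
= 257.47 · e^0.031793 = 257.47 × 1.032304
F = S$265.79

S$265.79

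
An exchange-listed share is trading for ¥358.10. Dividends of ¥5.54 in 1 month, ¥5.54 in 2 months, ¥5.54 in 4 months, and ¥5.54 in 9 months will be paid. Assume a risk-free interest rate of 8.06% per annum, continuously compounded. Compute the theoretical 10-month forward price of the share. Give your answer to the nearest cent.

¥359.90

PV(dividends) I = 5.54·e^(−0.0806·1/12) + 5.54·e^(−0.0806·2/12) + 5.54·e^(−0.0806·4/12) + 5.54·e^(−0.0806·9/12)
I = 5.5029 + 5.4661 + 5.3931 + 5.2150 = 21.5771
F = (S − I)·e^(rT) = (358.10 − 21.5771) · e^(0.0806·10/12)
= 336.5229 · e^0.067167 = 336.5229 × 1.069474 = ¥359.90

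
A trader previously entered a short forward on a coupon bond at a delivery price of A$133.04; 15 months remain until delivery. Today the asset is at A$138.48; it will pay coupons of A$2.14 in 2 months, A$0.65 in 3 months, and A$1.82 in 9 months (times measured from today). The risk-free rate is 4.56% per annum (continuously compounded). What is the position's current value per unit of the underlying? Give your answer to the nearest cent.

PV(remaining coupons) I = 2.14·e^(−0.0456·2/12) + 0.65·e^(−0.0456·3/12) + 1.82·e^(−0.0456·9/12) = 4.5252
Current forward F = (S − I)·e^(rT) = (138.48 − 4.5252)·e^(0.0456·15/12) = 133.9548 × 1.058656 = 141.8121
Value (long) = (F − K)·e^(−rT) = (141.8121 − 133.04) × 0.944594 = 8.2861
Short position value = −(long value) = -A$8.29

-A$8.29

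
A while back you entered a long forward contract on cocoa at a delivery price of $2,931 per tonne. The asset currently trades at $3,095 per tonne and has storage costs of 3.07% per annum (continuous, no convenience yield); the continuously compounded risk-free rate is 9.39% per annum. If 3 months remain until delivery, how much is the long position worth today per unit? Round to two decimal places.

$255.85 per tonne

Current fair forward for the remaining 3 months: F = S·e^((r + u)·T), (r + u) = 0.0939 + 0.0307 = 0.1246
F = 3095 · e^(0.1246 × 3/12) = 3095 × 1.03164024 = 3192.9265
Value of long forward = (F − K)·e^(−rT) = (3192.9265 − 2931) · e^(−0.0939·3/12)
= 261.9265 × 0.97679839 = 255.85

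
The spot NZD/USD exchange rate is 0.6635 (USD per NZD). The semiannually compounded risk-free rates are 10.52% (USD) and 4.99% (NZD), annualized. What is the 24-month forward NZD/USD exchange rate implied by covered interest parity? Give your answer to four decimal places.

0.7380

By covered interest parity, F = S · (1+r_USD/2)^(2T) / (1+r_NZD/2)^(2T)
= 0.6635 × 1.227590 / 1.103598 = 0.6635 × 1.112353
F = 0.7380 USD per NZD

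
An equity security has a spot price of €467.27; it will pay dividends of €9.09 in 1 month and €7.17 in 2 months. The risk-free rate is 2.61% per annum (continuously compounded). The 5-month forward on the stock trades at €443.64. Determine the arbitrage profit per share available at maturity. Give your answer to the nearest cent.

€12.35 per share

PV(dividends) I = 9.09·e^(−0.0261·1/12) + 7.17·e^(−0.0261·2/12) = 16.2091
Fair forward F* = (S − I)·e^(rT) = (467.27 − 16.2091)·e^0.010875 = 451.0609 × 1.010934 = 455.9928
Market €443.64 < fair 455.9928: forward underpriced → reverse cash-and-carry (short the stock, invest proceeds at r, pay the dividends, go long the forward).
Profit at T = |F_mkt − F*| = |443.64 − 455.9928| = €12.35 per share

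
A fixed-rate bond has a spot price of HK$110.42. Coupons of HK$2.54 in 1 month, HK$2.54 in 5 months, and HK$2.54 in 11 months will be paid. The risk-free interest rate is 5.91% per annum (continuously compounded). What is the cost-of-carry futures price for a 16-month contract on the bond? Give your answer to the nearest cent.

PV(coupons) I = 2.54·e^(−0.0591·1/12) + 2.54·e^(−0.0591·5/12) + 2.54·e^(−0.0591·11/12)
I = 2.5275 + 2.4782 + 2.4061 = 7.4118
F = (S − I)·e^(rT) = (110.42 − 7.4118) · e^(0.0591·16/12)
= 103.0082 · e^0.078800 = 103.0082 × 1.081988 = HK$111.45

HK$111.45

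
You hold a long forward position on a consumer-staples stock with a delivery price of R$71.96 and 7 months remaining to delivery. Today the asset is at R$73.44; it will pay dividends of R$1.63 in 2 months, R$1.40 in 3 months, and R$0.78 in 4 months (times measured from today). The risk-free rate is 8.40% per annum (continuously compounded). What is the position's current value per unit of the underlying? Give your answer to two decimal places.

R$1.18

PV(remaining dividends) I = 1.63·e^(−0.0840·2/12) + 1.40·e^(−0.0840·3/12) + 0.78·e^(−0.0840·4/12) = 3.7367
Current forward F = (S − I)·e^(rT) = (73.44 − 3.7367)·e^(0.0840·7/12) = 69.7033 × 1.050220 = 73.2038
Value (long) = (F − K)·e^(−rT) = (73.2038 − 71.96) × 0.952181 = 1.1843
Value = R$1.18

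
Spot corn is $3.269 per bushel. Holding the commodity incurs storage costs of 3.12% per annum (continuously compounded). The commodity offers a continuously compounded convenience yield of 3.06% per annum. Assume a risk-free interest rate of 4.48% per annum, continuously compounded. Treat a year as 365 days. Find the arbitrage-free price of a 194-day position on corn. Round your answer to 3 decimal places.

Net carry = r + u − y = 0.0448 + 0.0312 − 0.0306 = 0.0454
F = S·e^((r+u−y)T) = 3.269 · e^(0.0454 × 194/365) = 3.269 · e^0.024130
= 3.269 × 1.024423 = $3.349 per bushel

$3.349 per bushel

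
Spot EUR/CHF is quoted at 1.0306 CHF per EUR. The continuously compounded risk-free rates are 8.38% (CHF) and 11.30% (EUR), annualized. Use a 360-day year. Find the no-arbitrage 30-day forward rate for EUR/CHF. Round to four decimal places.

1.0281

F = S·e^((r_CHF − r_EUR)T) = 1.0306 · e^((0.0838 − 0.1130) × 30/360)
= 1.0306 · e^-0.002433 = 1.0306 × 0.997570
F = 1.0281 CHF per EUR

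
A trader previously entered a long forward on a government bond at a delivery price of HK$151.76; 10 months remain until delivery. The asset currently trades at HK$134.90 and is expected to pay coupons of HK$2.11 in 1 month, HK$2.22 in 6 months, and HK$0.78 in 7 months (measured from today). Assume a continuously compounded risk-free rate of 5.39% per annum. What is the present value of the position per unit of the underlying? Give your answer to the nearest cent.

PV(remaining coupons) I = 2.11·e^(−0.0539·1/12) + 2.22·e^(−0.0539·6/12) + 0.78·e^(−0.0539·7/12) = 5.0174
Current forward F = (S − I)·e^(rT) = (134.90 − 5.0174)·e^(0.0539·10/12) = 129.8826 × 1.045941 = 135.8495
Value (long) = (F − K)·e^(−rT) = (135.8495 − 151.76) × 0.956077 = -15.2117
Value = -HK$15.21

-HK$15.21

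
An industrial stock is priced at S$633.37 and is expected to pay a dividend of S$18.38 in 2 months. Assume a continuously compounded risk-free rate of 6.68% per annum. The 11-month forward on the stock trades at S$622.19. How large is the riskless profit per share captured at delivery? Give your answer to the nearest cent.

PV(dividends) I = 18.38·e^(−0.0668·2/12) = 18.1765
Fair forward F* = (S − I)·e^(rT) = (633.37 − 18.1765)·e^0.061233 = 615.1935 × 1.063147 = 654.0411
Market S$622.19 < fair 654.0411: forward underpriced → reverse cash-and-carry (short the stock, invest proceeds at r, pay the dividends, go long the forward).
Profit at T = |F_mkt − F*| = |622.19 − 654.0411| = S$31.85 per share

S$31.85 per share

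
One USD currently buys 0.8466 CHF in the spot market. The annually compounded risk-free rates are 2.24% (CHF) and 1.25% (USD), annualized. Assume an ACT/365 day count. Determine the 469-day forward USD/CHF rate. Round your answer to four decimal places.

0.8573

By covered interest parity, F = S · (1+r_CHF)^T / (1+r_USD)^T
= 0.8466 × 1.028874 / 1.016090 = 0.8466 × 1.012582
F = 0.8573 CHF per USD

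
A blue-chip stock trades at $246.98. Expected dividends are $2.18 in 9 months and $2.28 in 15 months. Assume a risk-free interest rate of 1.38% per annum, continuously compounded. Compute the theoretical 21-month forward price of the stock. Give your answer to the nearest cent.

$248.51

PV(dividends) I = 2.18·e^(−0.0138·9/12) + 2.28·e^(−0.0138·15/12)
I = 2.1576 + 2.2410 = 4.3986
F = (S − I)·e^(rT) = (246.98 − 4.3986) · e^(0.0138·21/12)
= 242.5814 · e^0.024150 = 242.5814 × 1.024444 = $248.51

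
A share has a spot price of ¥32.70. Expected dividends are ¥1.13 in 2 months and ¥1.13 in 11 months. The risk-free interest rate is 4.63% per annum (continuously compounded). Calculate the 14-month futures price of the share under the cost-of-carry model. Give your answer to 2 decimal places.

PV(dividends) I = 1.13·e^(−0.0463·2/12) + 1.13·e^(−0.0463·11/12)
I = 1.1213 + 1.0830 = 2.2043
F = (S − I)·e^(rT) = (32.70 − 2.2043) · e^(0.0463·14/12)
= 30.4957 · e^0.054017 = 30.4957 × 1.055503 = ¥32.19

¥32.19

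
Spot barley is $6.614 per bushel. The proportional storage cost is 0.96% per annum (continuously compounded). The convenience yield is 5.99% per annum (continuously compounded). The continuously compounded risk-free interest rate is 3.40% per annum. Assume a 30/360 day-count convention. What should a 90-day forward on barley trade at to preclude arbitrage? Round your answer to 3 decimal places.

$6.587 per bushel

Net carry = r + u − y = 0.0340 + 0.0096 − 0.0599 = -0.0163
F = S·e^((r+u−y)T) = 6.614 · e^(-0.0163 × 90/360) = 6.614 · e^-0.004075
= 6.614 × 0.995933 = $6.587 per bushel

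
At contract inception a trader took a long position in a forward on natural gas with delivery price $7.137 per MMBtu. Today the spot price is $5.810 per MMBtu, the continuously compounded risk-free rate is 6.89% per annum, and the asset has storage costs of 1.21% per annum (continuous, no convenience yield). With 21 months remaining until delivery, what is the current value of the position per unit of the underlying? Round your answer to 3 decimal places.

-$0.392 per MMBtu

Current fair forward for the remaining 21 months: F = S·e^((r + u)·T), (r + u) = 0.0689 + 0.0121 = 0.0810
F = 5.810 · e^(0.0810 × 21/12) = 5.810 × 1.152289 = 6.6948
Value of long forward = (F − K)·e^(−rT) = (6.6948 − 7.137) · e^(−0.0689·21/12)
= -0.4422 × 0.886411 = -0.392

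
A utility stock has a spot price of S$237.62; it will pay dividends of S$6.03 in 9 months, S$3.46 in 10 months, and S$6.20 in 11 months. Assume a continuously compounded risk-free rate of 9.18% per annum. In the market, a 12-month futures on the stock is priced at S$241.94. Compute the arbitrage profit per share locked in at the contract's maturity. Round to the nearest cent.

S$2.60 per share

PV(dividends) I = 6.03·e^(−0.0918·9/12) + 3.46·e^(−0.0918·10/12) + 6.20·e^(−0.0918·11/12) = 14.5336
Fair futures F* = (S − I)·e^(rT) = (237.62 − 14.5336)·e^0.091800 = 223.0864 × 1.096146 = 244.5353
Market S$241.94 < fair 244.5353: forward underpriced → reverse cash-and-carry (short the stock, invest proceeds at r, pay the dividends, go long the forward).
Profit at T = |F_mkt − F*| = |241.94 − 244.5353| = S$2.60 per share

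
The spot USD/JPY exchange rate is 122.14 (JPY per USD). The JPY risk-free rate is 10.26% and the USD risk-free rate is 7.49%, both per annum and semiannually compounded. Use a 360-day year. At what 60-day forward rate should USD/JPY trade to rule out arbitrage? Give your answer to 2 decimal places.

By covered interest parity, F = S · (1+r_JPY/2)^(2T) / (1+r_USD/2)^(2T)
= 122.14 × 1.016816 / 1.012331 = 122.14 × 1.004430
F = 122.68 JPY per USD

122.68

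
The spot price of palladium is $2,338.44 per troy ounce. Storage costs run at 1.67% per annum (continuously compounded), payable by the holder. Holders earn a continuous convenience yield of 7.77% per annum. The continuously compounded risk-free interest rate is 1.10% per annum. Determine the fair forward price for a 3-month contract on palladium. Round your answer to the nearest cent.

$2,309.39 per troy ounce

Net carry = r + u − y = 0.0110 + 0.0167 − 0.0777 = -0.0500
F = S·e^((r+u−y)T) = 2338.44 · e^(-0.0500 × 3/12) = 2338.44 · e^-0.01250000
= 2338.44 × 0.98757780 = $2,309.39 per troy ounce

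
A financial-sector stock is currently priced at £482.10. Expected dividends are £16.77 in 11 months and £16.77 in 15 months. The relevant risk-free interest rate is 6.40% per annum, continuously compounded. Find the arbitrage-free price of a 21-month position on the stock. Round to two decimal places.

PV(dividends) I = 16.77·e^(−0.0640·11/12) + 16.77·e^(−0.0640·15/12)
I = 15.8145 + 15.4807 = 31.2952
F = (S − I)·e^(rT) = (482.10 − 31.2952) · e^(0.0640·21/12)
= 450.8048 · e^0.112000 = 450.8048 × 1.118513 = £504.23

£504.23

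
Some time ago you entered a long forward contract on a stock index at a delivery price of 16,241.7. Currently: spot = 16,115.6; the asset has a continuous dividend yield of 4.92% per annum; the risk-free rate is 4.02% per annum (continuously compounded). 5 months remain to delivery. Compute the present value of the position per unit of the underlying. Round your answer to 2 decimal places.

Current fair forward for the remaining 5 months: F = S·e^((r − q)·T), (r − q) = 0.0402 − 0.0492 = -0.0090
F = 16115.6 · e^(-0.0090 × 5/12) = 16115.6 × 0.99625702 = 16055.2796
Value of long forward = (F − K)·e^(−rT) = (16055.2796 − 16241.7) · e^(−0.0402·5/12)
= -186.4204 × 0.98338950 = -183.32

-183.32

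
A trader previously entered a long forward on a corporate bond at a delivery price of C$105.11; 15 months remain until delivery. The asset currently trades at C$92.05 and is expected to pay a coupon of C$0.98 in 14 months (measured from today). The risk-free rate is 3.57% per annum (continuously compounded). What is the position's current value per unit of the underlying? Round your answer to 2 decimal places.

-C$9.41

PV(remaining coupons) I = 0.98·e^(−0.0357·14/12) = 0.9400
Current forward F = (S − I)·e^(rT) = (92.05 − 0.9400)·e^(0.0357·15/12) = 91.1100 × 1.045636 = 95.2679
Value (long) = (F − K)·e^(−rT) = (95.2679 − 105.11) × 0.956356 = -9.4126
Value = -C$9.41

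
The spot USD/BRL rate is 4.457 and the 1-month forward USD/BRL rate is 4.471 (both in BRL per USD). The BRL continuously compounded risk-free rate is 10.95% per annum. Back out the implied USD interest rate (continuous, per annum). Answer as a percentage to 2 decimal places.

F = S·e^((r_BRL − r_USD)T) ⇒ r_USD = r_BRL − ln(F/S)/T
ln(4.471/4.457) = 0.003136; /(1/12) = 0.037632
r_USD = 0.1095 − 0.037632 = 0.071868
r_USD = 7.19%

7.19%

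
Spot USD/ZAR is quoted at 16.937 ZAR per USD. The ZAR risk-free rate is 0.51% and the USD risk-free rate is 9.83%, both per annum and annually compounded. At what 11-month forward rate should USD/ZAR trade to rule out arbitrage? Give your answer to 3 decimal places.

15.615

By covered interest parity, F = S · (1+r_ZAR)^T / (1+r_USD)^T
= 16.937 × 1.004674 / 1.089752 = 16.937 × 0.921929
F = 15.615 ZAR per USD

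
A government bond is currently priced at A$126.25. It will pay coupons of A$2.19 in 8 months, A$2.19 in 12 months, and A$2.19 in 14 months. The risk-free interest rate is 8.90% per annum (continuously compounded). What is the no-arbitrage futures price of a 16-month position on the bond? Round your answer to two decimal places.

A$135.35

PV(coupons) I = 2.19·e^(−0.0890·8/12) + 2.19·e^(−0.0890·12/12) + 2.19·e^(−0.0890·14/12)
I = 2.0638 + 2.0035 + 1.9740 = 6.0413
F = (S − I)·e^(rT) = (126.25 − 6.0413) · e^(0.0890·16/12)
= 120.2087 · e^0.118667 = 120.2087 × 1.125995 = A$135.35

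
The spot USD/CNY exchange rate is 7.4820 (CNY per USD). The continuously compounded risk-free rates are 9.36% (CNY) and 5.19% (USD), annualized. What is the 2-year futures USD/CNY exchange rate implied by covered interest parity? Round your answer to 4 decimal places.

8.1328

F = S·e^((r_CNY − r_USD)T) = 7.4820 · e^((0.0936 − 0.0519) × 2)
= 7.4820 · e^0.083400 = 7.4820 × 1.086977
F = 8.1328 CNY per USD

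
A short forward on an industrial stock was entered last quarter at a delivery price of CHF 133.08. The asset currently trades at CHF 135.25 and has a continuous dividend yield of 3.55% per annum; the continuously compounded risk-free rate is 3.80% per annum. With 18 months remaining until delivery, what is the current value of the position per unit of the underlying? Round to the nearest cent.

-CHF 2.53

Current fair forward for the remaining 18 months: F = S·e^((r − q)·T), (r − q) = 0.0380 − 0.0355 = 0.0025
F = 135.25 · e^(0.0025 × 18/12) = 135.25 × 1.003757 = 135.7581
Value of long forward = (F − K)·e^(−rT) = (135.7581 − 133.08) · e^(−0.0380·18/12)
= 2.6781 × 0.944594 = 2.53
Short position value = −(long value) = -CHF 2.53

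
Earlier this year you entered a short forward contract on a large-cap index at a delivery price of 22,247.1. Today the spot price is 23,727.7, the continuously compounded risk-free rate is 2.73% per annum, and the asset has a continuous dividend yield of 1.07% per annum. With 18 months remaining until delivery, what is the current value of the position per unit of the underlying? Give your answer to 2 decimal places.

-1995.43

Current fair forward for the remaining 18 months: F = S·e^((r − q)·T), (r − q) = 0.0273 − 0.0107 = 0.0166
F = 23727.7 · e^(0.0166 × 18/12) = 23727.7 × 1.02521259 = 24325.9368
Value of long forward = (F − K)·e^(−rT) = (24325.9368 − 22247.1) · e^(−0.0273·18/12)
= 2078.8368 × 0.95987712 = 1995.43
Short position value = −(long value) = -1995.43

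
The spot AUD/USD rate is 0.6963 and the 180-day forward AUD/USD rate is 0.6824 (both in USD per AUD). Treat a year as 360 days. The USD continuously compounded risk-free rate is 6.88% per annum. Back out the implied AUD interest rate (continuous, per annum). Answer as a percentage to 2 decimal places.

10.91%

F = S·e^((r_USD − r_AUD)T) ⇒ r_AUD = r_USD − ln(F/S)/T
ln(0.6824/0.6963) = -0.020165; /(180/360) = -0.040330
r_AUD = 0.0688 + 0.040330 = 0.109130
r_AUD = 10.91%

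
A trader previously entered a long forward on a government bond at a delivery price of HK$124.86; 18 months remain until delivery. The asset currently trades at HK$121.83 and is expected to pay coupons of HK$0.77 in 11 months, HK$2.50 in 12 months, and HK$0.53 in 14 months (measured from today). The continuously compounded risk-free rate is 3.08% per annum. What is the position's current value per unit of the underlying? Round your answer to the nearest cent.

-HK$1.08

PV(remaining coupons) I = 0.77·e^(−0.0308·11/12) + 2.50·e^(−0.0308·12/12) + 0.53·e^(−0.0308·14/12) = 3.6840
Current forward F = (S − I)·e^(rT) = (121.83 − 3.6840)·e^(0.0308·18/12) = 118.1460 × 1.047284 = 123.7324
Value (long) = (F − K)·e^(−rT) = (123.7324 − 124.86) × 0.954851 = -1.0767
Value = -HK$1.08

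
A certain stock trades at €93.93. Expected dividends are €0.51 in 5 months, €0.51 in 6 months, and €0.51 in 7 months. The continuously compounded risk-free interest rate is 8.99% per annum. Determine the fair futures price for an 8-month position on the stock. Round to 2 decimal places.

€98.18

PV(dividends) I = 0.51·e^(−0.0899·5/12) + 0.51·e^(−0.0899·6/12) + 0.51·e^(−0.0899·7/12)
I = 0.4912 + 0.4876 + 0.4839 = 1.4627
F = (S − I)·e^(rT) = (93.93 − 1.4627) · e^(0.0899·8/12)
= 92.4673 · e^0.059933 = 92.4673 × 1.061765 = €98.18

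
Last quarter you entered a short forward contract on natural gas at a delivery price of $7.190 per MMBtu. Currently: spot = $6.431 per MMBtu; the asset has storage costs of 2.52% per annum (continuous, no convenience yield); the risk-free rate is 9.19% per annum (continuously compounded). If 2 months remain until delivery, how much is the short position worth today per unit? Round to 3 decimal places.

$0.623 per MMBtu

Current fair forward for the remaining 2 months: F = S·e^((r + u)·T), (r + u) = 0.0919 + 0.0252 = 0.1171
F = 6.431 · e^(0.1171 × 2/12) = 6.431 × 1.019708 = 6.5577
Value of long forward = (F − K)·e^(−rT) = (6.5577 − 7.190) · e^(−0.0919·2/12)
= -0.6323 × 0.984800 = -0.623
Short position value = −(long value) = $0.623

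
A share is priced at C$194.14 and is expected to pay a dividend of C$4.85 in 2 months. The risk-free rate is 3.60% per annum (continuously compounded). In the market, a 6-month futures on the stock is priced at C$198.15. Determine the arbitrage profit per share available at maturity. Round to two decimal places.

C$5.39 per share

PV(dividends) I = 4.85·e^(−0.0360·2/12) = 4.8210
Fair futures F* = (S − I)·e^(rT) = (194.14 − 4.8210)·e^0.018000 = 189.3190 × 1.018163 = 192.7576
Market C$198.15 > fair 192.7576: forward overpriced → cash-and-carry (borrow at r, buy the stock and collect the dividends, short the forward).
Profit at T = |F_mkt − F*| = |198.15 − 192.7576| = C$5.39 per share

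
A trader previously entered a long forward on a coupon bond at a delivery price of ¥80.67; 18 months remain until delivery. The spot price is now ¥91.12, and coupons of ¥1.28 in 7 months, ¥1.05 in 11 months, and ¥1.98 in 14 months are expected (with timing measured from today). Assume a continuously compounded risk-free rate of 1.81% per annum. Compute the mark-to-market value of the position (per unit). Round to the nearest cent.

¥8.37

PV(remaining coupons) I = 1.28·e^(−0.0181·7/12) + 1.05·e^(−0.0181·11/12) + 1.98·e^(−0.0181·14/12) = 4.2379
Current forward F = (S − I)·e^(rT) = (91.12 − 4.2379)·e^(0.0181·18/12) = 86.8821 × 1.027522 = 89.2733
Value (long) = (F − K)·e^(−rT) = (89.2733 − 80.67) × 0.973215 = 8.3729
Value = ¥8.37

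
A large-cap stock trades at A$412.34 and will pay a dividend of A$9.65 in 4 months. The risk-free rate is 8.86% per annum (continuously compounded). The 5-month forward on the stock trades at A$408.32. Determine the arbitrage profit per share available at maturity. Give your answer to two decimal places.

PV(dividends) I = 9.65·e^(−0.0886·4/12) = 9.3692
Fair forward F* = (S − I)·e^(rT) = (412.34 − 9.3692)·e^0.036917 = 402.9708 × 1.037607 = 418.1253
Market A$408.32 < fair 418.1253: forward underpriced → reverse cash-and-carry (short the stock, invest proceeds at r, pay the dividends, go long the forward).
Profit at T = |F_mkt − F*| = |408.32 − 418.1253| = A$9.81 per share

A$9.81 per share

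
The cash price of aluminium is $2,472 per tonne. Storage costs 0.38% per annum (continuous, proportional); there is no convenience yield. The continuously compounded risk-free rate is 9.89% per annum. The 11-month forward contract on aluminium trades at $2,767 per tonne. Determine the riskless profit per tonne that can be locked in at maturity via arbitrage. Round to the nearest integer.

$51 per tonne

Fair forward: F* = S·e^(carry·T), with carry = (r + u) = 0.0989 + 0.0038 = 0.1027
F* = 2472 · e^(0.1027 × 11/12) = 2472 · e^0.094142 = 2472 × 1.098716 = $2716.0260
Market $2767 > fair $2716.0260: forward overpriced → cash-and-carry (buy spot, short the forward).
At maturity, profit = |F_mkt − F*| = |2767 − 2716.0260| = $51 per tonne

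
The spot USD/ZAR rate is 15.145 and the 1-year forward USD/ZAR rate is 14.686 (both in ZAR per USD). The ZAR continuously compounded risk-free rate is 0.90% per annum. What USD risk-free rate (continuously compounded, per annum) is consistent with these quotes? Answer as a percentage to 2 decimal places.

3.98%

F = S·e^((r_ZAR − r_USD)T) ⇒ r_USD = r_ZAR − ln(F/S)/T
ln(14.686/15.145) = -0.030776; /(12/12) = -0.030776
r_USD = 0.0090 + 0.030776 = 0.039776
r_USD = 3.98%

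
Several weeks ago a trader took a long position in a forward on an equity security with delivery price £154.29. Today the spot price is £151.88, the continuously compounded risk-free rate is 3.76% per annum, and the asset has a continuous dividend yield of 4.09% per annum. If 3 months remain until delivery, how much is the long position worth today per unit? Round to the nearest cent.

Current fair forward for the remaining 3 months: F = S·e^((r − q)·T), (r − q) = 0.0376 − 0.0409 = -0.0033
F = 151.88 · e^(-0.0033 × 3/12) = 151.88 × 0.999175 = 151.7547
Value of long forward = (F − K)·e^(−rT) = (151.7547 − 154.29) · e^(−0.0376·3/12)
= -2.5353 × 0.990644 = -2.51

-£2.51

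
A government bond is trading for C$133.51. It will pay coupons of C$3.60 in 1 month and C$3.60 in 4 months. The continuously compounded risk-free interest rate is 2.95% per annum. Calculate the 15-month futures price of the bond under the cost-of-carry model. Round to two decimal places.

C$131.10

PV(coupons) I = 3.60·e^(−0.0295·1/12) + 3.60·e^(−0.0295·4/12)
I = 3.5912 + 3.5648 = 7.1560
F = (S − I)·e^(rT) = (133.51 − 7.1560) · e^(0.0295·15/12)
= 126.3540 · e^0.036875 = 126.3540 × 1.037563 = C$131.10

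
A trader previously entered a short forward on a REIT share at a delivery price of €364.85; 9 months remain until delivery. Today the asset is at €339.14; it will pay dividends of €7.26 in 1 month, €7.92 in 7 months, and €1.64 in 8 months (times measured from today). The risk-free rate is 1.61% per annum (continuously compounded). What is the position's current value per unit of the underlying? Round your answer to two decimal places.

€38.05

PV(remaining dividends) I = 7.26·e^(−0.0161·1/12) + 7.92·e^(−0.0161·7/12) + 1.64·e^(−0.0161·8/12) = 16.7187
Current forward F = (S − I)·e^(rT) = (339.14 − 16.7187)·e^(0.0161·9/12) = 322.4213 × 1.012148 = 326.3381
Value (long) = (F − K)·e^(−rT) = (326.3381 − 364.85) × 0.987998 = -38.0497
Short position value = −(long value) = €38.05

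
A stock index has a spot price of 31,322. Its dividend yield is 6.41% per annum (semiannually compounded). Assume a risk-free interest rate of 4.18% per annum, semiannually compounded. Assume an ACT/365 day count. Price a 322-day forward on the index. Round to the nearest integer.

F = S · (1+r/2)^(2T) / (1+q/2)^(2T)
= 31322 × 1.037170 / 1.057239 = 31322 × 0.981018
F = 30,727

30,727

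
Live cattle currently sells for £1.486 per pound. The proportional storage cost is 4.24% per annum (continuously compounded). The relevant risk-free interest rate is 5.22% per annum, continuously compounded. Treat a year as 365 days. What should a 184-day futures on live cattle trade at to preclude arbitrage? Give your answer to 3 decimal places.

£1.559 per pound

Net carry = r + u − y = 0.0522 + 0.0424 − 0.0000 = 0.0946
F = S·e^((r+u−y)T) = 1.486 · e^(0.0946 × 184/365) = 1.486 · e^0.047689
= 1.486 × 1.048844 = £1.559 per pound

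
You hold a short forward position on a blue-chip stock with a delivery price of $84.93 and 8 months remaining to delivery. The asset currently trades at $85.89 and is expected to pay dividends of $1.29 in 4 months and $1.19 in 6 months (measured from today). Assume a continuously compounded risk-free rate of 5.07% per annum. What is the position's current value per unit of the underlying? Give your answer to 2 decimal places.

-$1.35

PV(remaining dividends) I = 1.29·e^(−0.0507·4/12) + 1.19·e^(−0.0507·6/12) = 2.4286
Current forward F = (S − I)·e^(rT) = (85.89 − 2.4286)·e^(0.0507·8/12) = 83.4614 × 1.034378 = 86.3306
Value (long) = (F − K)·e^(−rT) = (86.3306 − 84.93) × 0.966765 = 1.3541
Short position value = −(long value) = -$1.35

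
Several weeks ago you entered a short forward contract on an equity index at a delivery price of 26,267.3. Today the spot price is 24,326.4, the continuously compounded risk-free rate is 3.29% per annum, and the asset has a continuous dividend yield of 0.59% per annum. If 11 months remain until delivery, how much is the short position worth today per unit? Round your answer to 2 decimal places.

1291.76

Current fair forward for the remaining 11 months: F = S·e^((r − q)·T), (r − q) = 0.0329 − 0.0059 = 0.0270
F = 24326.4 · e^(0.0270 × 11/12) = 24326.4 × 1.02505882 = 24935.9909
Value of long forward = (F − K)·e^(−rT) = (24935.9909 − 26267.3) · e^(−0.0329·11/12)
= -1331.3091 × 0.97029189 = -1291.76
Short position value = −(long value) = 1291.76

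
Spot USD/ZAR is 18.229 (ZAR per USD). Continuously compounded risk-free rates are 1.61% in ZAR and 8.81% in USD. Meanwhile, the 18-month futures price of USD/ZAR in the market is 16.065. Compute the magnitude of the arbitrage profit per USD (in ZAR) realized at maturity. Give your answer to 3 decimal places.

Fair futures: F* = S·e^(carry·T), with carry = (r_ZAR − r_USD) = 0.0161 − 0.0881 = -0.0720
F* = 18.229 · e^(-0.0720 × 18/12) = 18.229 · e^-0.108000 = 18.229 × 0.897628 = 16.3629
Market 16.065 < fair 16.3629: forward underpriced → reverse cash-and-carry (short spot, go long the forward).
At maturity, profit = |F_mkt − F*| = |16.065 − 16.3629| = 0.298 per USD (in ZAR)

0.298 per USD (in ZAR)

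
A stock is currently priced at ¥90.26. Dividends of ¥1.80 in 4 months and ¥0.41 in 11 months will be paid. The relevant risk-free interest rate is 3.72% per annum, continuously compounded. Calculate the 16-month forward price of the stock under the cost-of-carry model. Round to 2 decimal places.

¥92.57

PV(dividends) I = 1.80·e^(−0.0372·4/12) + 0.41·e^(−0.0372·11/12)
I = 1.7778 + 0.3963 = 2.1741
F = (S − I)·e^(rT) = (90.26 − 2.1741) · e^(0.0372·16/12)
= 88.0859 · e^0.049600 = 88.0859 × 1.050851 = ¥92.57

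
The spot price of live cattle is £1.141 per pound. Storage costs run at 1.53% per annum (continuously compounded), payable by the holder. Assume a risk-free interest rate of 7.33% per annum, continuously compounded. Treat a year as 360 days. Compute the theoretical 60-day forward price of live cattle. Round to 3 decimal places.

Net carry = r + u − y = 0.0733 + 0.0153 − 0.0000 = 0.0886
F = S·e^((r+u−y)T) = 1.141 · e^(0.0886 × 60/360) = 1.141 · e^0.014767
= 1.141 × 1.014877 = £1.158 per pound

£1.158 per pound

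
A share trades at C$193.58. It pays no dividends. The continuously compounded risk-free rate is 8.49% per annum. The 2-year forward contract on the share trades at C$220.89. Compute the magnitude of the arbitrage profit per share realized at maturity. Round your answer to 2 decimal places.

C$8.52 per share

Fair forward: F* = S·e^(carry·T), with carry = r = 0.0849
F* = 193.58 · e^(0.0849 × 2) = 193.58 · e^0.169800 = 193.58 × 1.185068 = C$229.4055
Market C$220.89 < fair C$229.4055: forward underpriced → reverse cash-and-carry (short spot, go long the forward).
At maturity, profit = |F_mkt − F*| = |220.89 − 229.4055| = C$8.52 per share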